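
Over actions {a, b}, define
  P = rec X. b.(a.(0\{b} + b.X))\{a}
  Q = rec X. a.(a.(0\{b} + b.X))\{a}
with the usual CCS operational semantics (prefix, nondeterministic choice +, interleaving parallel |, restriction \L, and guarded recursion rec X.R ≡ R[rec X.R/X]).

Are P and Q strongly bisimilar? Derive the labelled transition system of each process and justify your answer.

not bisimilar

Reachable graph of P (2 states):
  m0 = rec X. b.(a.(0\{b} + b.X))\{a} ⊢ ··b··> m1
  m1 = (a.(0\{b} + b.(rec X. b.(a.(0\{b} + b.X))\{a})))\{a} ⊢ stopped
Reachable graph of Q (2 states):
  n0 = rec X. a.(a.(0\{b} + b.X))\{a} ⊢ ··a··> n1
  n1 = (a.(0\{b} + b.(rec X. a.(a.(0\{b} + b.X))\{a})))\{a} ⊢ stopped
Bisimilarity quotient blocks:
  B0 = {m0}
  B1 = {m1, n1}
  B2 = {n0}
m0 ∈ B0, n0 ∈ B2 → different blocks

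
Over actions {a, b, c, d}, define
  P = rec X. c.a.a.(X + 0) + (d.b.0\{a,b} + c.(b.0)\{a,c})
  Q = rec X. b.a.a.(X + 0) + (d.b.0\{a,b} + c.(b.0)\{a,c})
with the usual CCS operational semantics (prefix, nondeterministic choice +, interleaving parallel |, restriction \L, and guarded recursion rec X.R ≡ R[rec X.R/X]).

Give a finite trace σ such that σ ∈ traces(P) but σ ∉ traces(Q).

P's transition system — 8 states:
  s0 = rec X. c.a.a.(X + 0) + (d.b.0\{a,b} + c.(b.0)\{a,c}) → =c=> s1, =c=> s2, =d=> s3
  s1 = (b.0)\{a,c} → =b=> s4
  s2 = a.a.((rec X. c.a.a.(X + 0) + (d.b.0\{a,b} + c.(b.0)\{a,c})) + 0) → =a=> s5
  s3 = b.0\{a,b} → =b=> s6
  s4 = 0\{a,c} → ·
  s5 = a.((rec X. c.a.a.(X + 0) + (d.b.0\{a,b} + c.(b.0)\{a,c})) + 0) → =a=> s7
  s6 = 0\{a,b} → ·
  s7 = (rec X. c.a.a.(X + 0) + (d.b.0\{a,b} + c.(b.0)\{a,c})) + 0 → =c=> s1, =c=> s2, =d=> s3
Q's transition system — 8 states:
  t0 = rec X. b.a.a.(X + 0) + (d.b.0\{a,b} + c.(b.0)\{a,c}) → =b=> t1, =c=> t2, =d=> t3
  t1 = a.a.((rec X. b.a.a.(X + 0) + (d.b.0\{a,b} + c.(b.0)\{a,c})) + 0) → =a=> t4
  t2 = (b.0)\{a,c} → =b=> t5
  t3 = b.0\{a,b} → =b=> t6
  t4 = a.((rec X. b.a.a.(X + 0) + (d.b.0\{a,b} + c.(b.0)\{a,c})) + 0) → =a=> t7
  t5 = 0\{a,c} → ·
  t6 = 0\{a,b} → ·
  t7 = (rec X. b.a.a.(X + 0) + (d.b.0\{a,b} + c.(b.0)\{a,c})) + 0 → =b=> t1, =c=> t2, =d=> t3
Trace ⟨ca⟩ through P, begin at {s0}:
  after c @ step 1: {s1, s2}
  after a @ step 2: {s5}
  — P admits the full trace.
Trace ⟨ca⟩ through Q, begin at {t0}:
  after c @ step 1: {t2}
  after a @ step 2: ∅  — Q cannot continue

ca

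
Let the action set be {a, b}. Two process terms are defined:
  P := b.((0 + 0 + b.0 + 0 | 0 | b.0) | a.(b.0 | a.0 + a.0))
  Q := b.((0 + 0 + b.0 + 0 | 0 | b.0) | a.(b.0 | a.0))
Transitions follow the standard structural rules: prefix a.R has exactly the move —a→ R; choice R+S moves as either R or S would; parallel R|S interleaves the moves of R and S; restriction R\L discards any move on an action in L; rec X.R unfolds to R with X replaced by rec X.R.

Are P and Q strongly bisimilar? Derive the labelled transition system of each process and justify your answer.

NO

LTS(P): 19 reachable states
  p0 = b.((0 + 0 + b.0 + 0 | 0 | b.0) | a.(b.0 | a.0 + a.0)) ⊢ =b=> p1
  p1 = (0 + 0 + b.0 + 0 | 0 | b.0) | a.(b.0 | a.0 + a.0) ⊢ =a=> p2, =b=> p3, =b=> p4
  p2 = (0 + 0 + b.0 + 0 | 0 | b.0) | (b.0 | a.0 + a.0) ⊢ =a=> p5, =a=> p6, =b=> p7, =b=> p8, =b=> p9
  p3 = 0 | 0 | 0 | a.(b.0 | a.0 + a.0) ⊢ =a=> p9
  p4 = 0 | a.(b.0 | a.0 + a.0) ⊢ =a=> p8
  p5 = (0 + 0 + b.0 + 0 | 0 | b.0) | (b.0 | 0) ⊢ =b=> p10, =b=> p11, =b=> p12
  p6 = (0 + 0 + b.0 + 0 | 0 | b.0) | 0 ⊢ =b=> p13, =b=> p14
  p7 = (0 + 0 + b.0 + 0 | 0 | b.0) | (0 | a.0) ⊢ =a=> p10, =b=> p15, =b=> p16
  p8 = 0 | (b.0 | a.0 + a.0) ⊢ =a=> p11, =a=> p13, =b=> p15
  p9 = 0 | 0 | 0 | (b.0 | a.0 + a.0) ⊢ =a=> p12, =a=> p14, =b=> p16
  p10 = (0 + 0 + b.0 + 0 | 0 | b.0) | (0 | 0) ⊢ =b=> p17, =b=> p18
  p11 = 0 | (b.0 | 0) ⊢ =b=> p17
  p12 = 0 | 0 | 0 | (b.0 | 0) ⊢ =b=> p18
  p13 = 0 | 0 ⊢ ·
  p14 = 0 | 0 | 0 | 0 ⊢ ·
  p15 = 0 | (0 | a.0) ⊢ =a=> p17
  p16 = 0 | 0 | 0 | (0 | a.0) ⊢ =a=> p18
  p17 = 0 | (0 | 0) ⊢ ·
  p18 = 0 | 0 | 0 | (0 | 0) ⊢ ·
LTS(Q): 16 reachable states
  q0 = b.((0 + 0 + b.0 + 0 | 0 | b.0) | a.(b.0 | a.0)) ⊢ =b=> q1
  q1 = (0 + 0 + b.0 + 0 | 0 | b.0) | a.(b.0 | a.0) ⊢ =a=> q2, =b=> q3, =b=> q4
  q2 = (0 + 0 + b.0 + 0 | 0 | b.0) | (b.0 | a.0) ⊢ =a=> q5, =b=> q6, =b=> q7, =b=> q8
  q3 = 0 | 0 | 0 | a.(b.0 | a.0) ⊢ =a=> q8
  q4 = 0 | a.(b.0 | a.0) ⊢ =a=> q7
  q5 = (0 + 0 + b.0 + 0 | 0 | b.0) | (b.0 | 0) ⊢ =b=> q10, =b=> q11, =b=> q9
  q6 = (0 + 0 + b.0 + 0 | 0 | b.0) | (0 | a.0) ⊢ =a=> q9, =b=> q12, =b=> q13
  q7 = 0 | (b.0 | a.0) ⊢ =a=> q10, =b=> q12
  q8 = 0 | 0 | 0 | (b.0 | a.0) ⊢ =a=> q11, =b=> q13
  q9 = (0 + 0 + b.0 + 0 | 0 | b.0) | (0 | 0) ⊢ =b=> q14, =b=> q15
  q10 = 0 | (b.0 | 0) ⊢ =b=> q14
  q11 = 0 | 0 | 0 | (b.0 | 0) ⊢ =b=> q15
  q12 = 0 | (0 | a.0) ⊢ =a=> q14
  q13 = 0 | 0 | 0 | (0 | a.0) ⊢ =a=> q15
  q14 = 0 | (0 | 0) ⊢ ·
  q15 = 0 | 0 | 0 | (0 | 0) ⊢ ·
Coarsest stable partition (strong bisimilarity classes):
  B0 = {p0}
  B1 = {p1}
  B2 = {p3, p4}
  B3 = {p8, p9}
  B4 = {p15, p16, q12, q13}
  B5 = {p13, p14, p17, p18, q14, q15}
  B6 = {p10, p11, p12, p6, q10, q11, q9}
  B7 = {p2}
  B8 = {p5, q5}
  B9 = {p7, q6, q7, q8}
  B10 = {q0}
  B11 = {q1}
  B12 = {q2}
  B13 = {q3, q4}
p0 ∈ B0, q0 ∈ B10 → different blocks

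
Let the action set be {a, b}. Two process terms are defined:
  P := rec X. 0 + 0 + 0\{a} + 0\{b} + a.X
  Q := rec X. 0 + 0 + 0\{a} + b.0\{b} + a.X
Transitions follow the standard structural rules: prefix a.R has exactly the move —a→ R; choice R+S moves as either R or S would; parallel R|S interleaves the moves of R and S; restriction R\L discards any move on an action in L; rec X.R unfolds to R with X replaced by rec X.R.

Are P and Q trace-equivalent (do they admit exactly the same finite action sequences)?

Reachable graph of P (1 states):
  p0 = rec X. 0 + 0 + 0\{a} + 0\{b} + a.X has moves —a→ p0
Reachable graph of Q (2 states):
  q0 = rec X. 0 + 0 + 0\{a} + b.0\{b} + a.X has moves —a→ q0, —b→ q1
  q1 = 0\{b} has moves stopped
Run σ = ⟨b⟩ on Q: start {q0}
  step 1 (b): {q1}
  ✓ Q
Run σ = ⟨b⟩ on P: start {p0}
  step 1 (b): ∅  — P cannot continue

NO — witness ⟨b⟩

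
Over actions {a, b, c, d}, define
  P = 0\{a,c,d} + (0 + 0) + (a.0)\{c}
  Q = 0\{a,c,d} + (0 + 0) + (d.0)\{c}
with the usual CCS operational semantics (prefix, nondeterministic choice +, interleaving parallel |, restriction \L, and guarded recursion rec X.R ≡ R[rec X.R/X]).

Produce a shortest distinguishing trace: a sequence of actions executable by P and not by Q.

a

P's transition system — 2 states:
  u0 = 0\{a,c,d} + (0 + 0) + (a.0)\{c} → —a→ u1
  u1 = 0\{c} → deadlocked
Q's transition system — 2 states:
  v0 = 0\{a,c,d} + (0 + 0) + (d.0)\{c} → —d→ v1
  v1 = 0\{c} → deadlocked
Executing a from P (initial set {u0}):
  step 1 (a): {u1}
  P completes σ.
Executing a from Q (initial set {v0}):
  step 1 (a): ∅ (Q stuck)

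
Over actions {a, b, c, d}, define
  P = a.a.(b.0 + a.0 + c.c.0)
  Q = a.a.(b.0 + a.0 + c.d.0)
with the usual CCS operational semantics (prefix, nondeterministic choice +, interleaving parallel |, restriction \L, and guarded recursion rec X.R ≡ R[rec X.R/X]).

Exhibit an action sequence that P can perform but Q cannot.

P's transition system — 5 states:
  s0 = a.a.(b.0 + a.0 + c.c.0) :: =a=> s1
  s1 = a.(b.0 + a.0 + c.c.0) :: =a=> s2
  s2 = b.0 + a.0 + c.c.0 :: =a=> s3, =b=> s3, =c=> s4
  s3 = 0 :: (no moves)
  s4 = c.0 :: =c=> s3
Q's transition system — 5 states:
  t0 = a.a.(b.0 + a.0 + c.d.0) :: =a=> t1
  t1 = a.(b.0 + a.0 + c.d.0) :: =a=> t2
  t2 = b.0 + a.0 + c.d.0 :: =a=> t3, =b=> t3, =c=> t4
  t3 = 0 :: (no moves)
  t4 = d.0 :: =d=> t3
Run σ = ⟨aacc⟩ on P: start {s0}
  [1] a ⇒ {s1}
  [2] a ⇒ {s2}
  [3] c ⇒ {s4}
  [4] c ⇒ {s3}
  ✓ P
Run σ = ⟨aacc⟩ on Q: start {t0}
  [1] a ⇒ {t1}
  [2] a ⇒ {t2}
  [3] c ⇒ {t4}
  [4] c ⇒ ∅ (Q stuck)

aacc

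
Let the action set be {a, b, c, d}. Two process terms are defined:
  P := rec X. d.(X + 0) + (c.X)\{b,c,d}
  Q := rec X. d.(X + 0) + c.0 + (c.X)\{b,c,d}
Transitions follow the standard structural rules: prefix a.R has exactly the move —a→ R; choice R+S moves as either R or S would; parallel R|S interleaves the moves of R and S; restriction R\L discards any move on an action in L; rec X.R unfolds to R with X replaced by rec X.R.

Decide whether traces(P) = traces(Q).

traces(P) ≠ traces(Q) — witness ⟨c⟩

P's transition system — 2 states:
  u0 = rec X. d.(X + 0) + (c.X)\{b,c,d} has moves —d→ u1
  u1 = (rec X. d.(X + 0) + (c.X)\{b,c,d}) + 0 has moves —d→ u1
Q's transition system — 3 states:
  v0 = rec X. d.(X + 0) + c.0 + (c.X)\{b,c,d} has moves —c→ v1, —d→ v2
  v1 = 0 has moves deadlocked
  v2 = (rec X. d.(X + 0) + c.0 + (c.X)\{b,c,d}) + 0 has moves —c→ v1, —d→ v2
Executing c from Q (initial set {v0}):
  step 1 (c): {v1}
  Q completes σ.
Executing c from P (initial set {u0}):
  step 1 (c): no successor for P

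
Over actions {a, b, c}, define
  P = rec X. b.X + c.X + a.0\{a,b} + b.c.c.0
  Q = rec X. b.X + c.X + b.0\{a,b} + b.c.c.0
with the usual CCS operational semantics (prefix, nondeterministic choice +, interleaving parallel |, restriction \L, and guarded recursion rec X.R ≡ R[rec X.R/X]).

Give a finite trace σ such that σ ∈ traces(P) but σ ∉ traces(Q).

LTS(P): 5 reachable states
  p0 = rec X. b.X + c.X + a.0\{a,b} + b.c.c.0 :: -a-> p1, -b-> p0, -b-> p2, -c-> p0
  p1 = 0\{a,b} :: ∅
  p2 = c.c.0 :: -c-> p3
  p3 = c.0 :: -c-> p4
  p4 = 0 :: ∅
LTS(Q): 5 reachable states
  q0 = rec X. b.X + c.X + b.0\{a,b} + b.c.c.0 :: -b-> q0, -b-> q1, -b-> q2, -c-> q0
  q1 = 0\{a,b} :: ∅
  q2 = c.c.0 :: -c-> q3
  q3 = c.0 :: -c-> q4
  q4 = 0 :: ∅
Run σ = ⟨a⟩ on P: start {p0}
  [1] a ⇒ {p1}
  ✓ P
Run σ = ⟨a⟩ on Q: start {q0}
  [1] a ⇒ ∅  — Q cannot continue

a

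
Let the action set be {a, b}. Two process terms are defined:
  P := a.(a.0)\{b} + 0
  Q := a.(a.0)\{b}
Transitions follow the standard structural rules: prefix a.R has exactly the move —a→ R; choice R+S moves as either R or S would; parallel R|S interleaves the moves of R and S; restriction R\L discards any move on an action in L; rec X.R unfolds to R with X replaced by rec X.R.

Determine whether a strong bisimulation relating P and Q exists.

Reachable graph of P (3 states):
  p0 = a.(a.0)\{b} + 0 has moves --a--▸ p1
  p1 = (a.0)\{b} has moves --a--▸ p2
  p2 = 0\{b} has moves ·
Reachable graph of Q (3 states):
  q0 = a.(a.0)\{b} has moves --a--▸ q1
  q1 = (a.0)\{b} has moves --a--▸ q2
  q2 = 0\{b} has moves ·
Bisimilarity quotient blocks:
  B0 = {p0, q0}
  B1 = {p1, q1}
  B2 = {p2, q2}
p0 ∈ B0, q0 ∈ B0 → same block

bisimilar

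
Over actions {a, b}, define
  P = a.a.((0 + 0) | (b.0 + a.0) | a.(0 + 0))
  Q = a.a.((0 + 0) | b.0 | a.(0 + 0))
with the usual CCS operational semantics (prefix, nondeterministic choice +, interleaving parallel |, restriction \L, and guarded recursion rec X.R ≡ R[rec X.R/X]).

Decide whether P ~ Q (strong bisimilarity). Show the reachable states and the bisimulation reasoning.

not bisimilar

Reachable graph of P (6 states):
  s0 = a.a.((0 + 0) | (b.0 + a.0) | a.(0 + 0)) → =a=> s1
  s1 = a.((0 + 0) | (b.0 + a.0) | a.(0 + 0)) → =a=> s2
  s2 = (0 + 0) | (b.0 + a.0) | a.(0 + 0) → =a=> s3, =a=> s4, =b=> s4
  s3 = (0 + 0) | (b.0 + a.0) | (0 + 0) → =a=> s5, =b=> s5
  s4 = (0 + 0) | 0 | a.(0 + 0) → =a=> s5
  s5 = (0 + 0) | 0 | (0 + 0) → ∅
Reachable graph of Q (6 states):
  t0 = a.a.((0 + 0) | b.0 | a.(0 + 0)) → =a=> t1
  t1 = a.((0 + 0) | b.0 | a.(0 + 0)) → =a=> t2
  t2 = (0 + 0) | b.0 | a.(0 + 0) → =a=> t3, =b=> t4
  t3 = (0 + 0) | b.0 | (0 + 0) → =b=> t5
  t4 = (0 + 0) | 0 | a.(0 + 0) → =a=> t5
  t5 = (0 + 0) | 0 | (0 + 0) → ∅
Partition-refinement fixed point:
  B0 = {s0}
  B1 = {s1}
  B2 = {s2}
  B3 = {s4, t4}
  B4 = {s5, t5}
  B5 = {s3}
  B6 = {t0}
  B7 = {t1}
  B8 = {t2}
  B9 = {t3}
s0 ∈ B0, t0 ∈ B6 → different blocks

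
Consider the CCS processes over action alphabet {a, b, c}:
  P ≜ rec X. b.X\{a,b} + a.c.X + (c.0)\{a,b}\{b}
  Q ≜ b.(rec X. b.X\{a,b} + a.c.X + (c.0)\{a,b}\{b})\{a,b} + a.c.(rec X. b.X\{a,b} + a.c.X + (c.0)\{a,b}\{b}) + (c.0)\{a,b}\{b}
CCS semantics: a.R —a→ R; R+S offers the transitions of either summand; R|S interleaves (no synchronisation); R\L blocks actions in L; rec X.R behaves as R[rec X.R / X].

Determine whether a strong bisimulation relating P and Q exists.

Reachable graph of P (5 states):
  m0 = rec X. b.X\{a,b} + a.c.X + (c.0)\{a,b}\{b} has moves ··a··> m1, ··b··> m2, ··c··> m3
  m1 = c.(rec X. b.X\{a,b} + a.c.X + (c.0)\{a,b}\{b}) has moves ··c··> m0
  m2 = (rec X. b.X\{a,b} + a.c.X + (c.0)\{a,b}\{b})\{a,b} has moves ··c··> m4
  m3 = 0\{a,b}\{b} has moves (no moves)
  m4 = 0\{a,b}\{b}\{a,b} has moves (no moves)
Reachable graph of Q (6 states):
  n0 = b.(rec X. b.X\{a,b} + a.c.X + (c.0)\{a,b}\{b})\{a,b} + a.c.(rec X. b.X\{a,b} + a.c.X + (c.0)\{a,b}\{b}) + (c.0)\{a,b}\{b} has moves ··a··> n1, ··b··> n2, ··c··> n3
  n1 = c.(rec X. b.X\{a,b} + a.c.X + (c.0)\{a,b}\{b}) has moves ··c··> n4
  n2 = (rec X. b.X\{a,b} + a.c.X + (c.0)\{a,b}\{b})\{a,b} has moves ··c··> n5
  n3 = 0\{a,b}\{b} has moves (no moves)
  n4 = rec X. b.X\{a,b} + a.c.X + (c.0)\{a,b}\{b} has moves ··a··> n1, ··b··> n2, ··c··> n3
  n5 = 0\{a,b}\{b}\{a,b} has moves (no moves)
Bisimilarity quotient blocks:
  B0 = {m0, n0, n4}
  B1 = {m3, m4, n3, n5}
  B2 = {m1, n1}
  B3 = {m2, n2}
m0 ∈ B0, n0 ∈ B0 → same block

P ~ Q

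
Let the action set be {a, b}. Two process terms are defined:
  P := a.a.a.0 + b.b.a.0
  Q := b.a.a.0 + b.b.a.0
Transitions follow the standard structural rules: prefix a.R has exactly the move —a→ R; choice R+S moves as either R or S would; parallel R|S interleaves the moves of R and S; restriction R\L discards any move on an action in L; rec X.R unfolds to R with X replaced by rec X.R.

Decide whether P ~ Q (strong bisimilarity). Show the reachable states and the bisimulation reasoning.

NO

LTS(P): 5 reachable states
  m0 = a.a.a.0 + b.b.a.0 → ··a··> m1, ··b··> m2
  m1 = a.a.0 → ··a··> m3
  m2 = b.a.0 → ··b··> m3
  m3 = a.0 → ··a··> m4
  m4 = 0 → stopped
LTS(Q): 5 reachable states
  n0 = b.a.a.0 + b.b.a.0 → ··b··> n1, ··b··> n2
  n1 = a.a.0 → ··a··> n3
  n2 = b.a.0 → ··b··> n3
  n3 = a.0 → ··a··> n4
  n4 = 0 → stopped
Bisimilarity quotient blocks:
  B0 = {m0}
  B1 = {m1, n1}
  B2 = {m3, n3}
  B3 = {m4, n4}
  B4 = {m2, n2}
  B5 = {n0}
m0 ∈ B0, n0 ∈ B5 → different blocks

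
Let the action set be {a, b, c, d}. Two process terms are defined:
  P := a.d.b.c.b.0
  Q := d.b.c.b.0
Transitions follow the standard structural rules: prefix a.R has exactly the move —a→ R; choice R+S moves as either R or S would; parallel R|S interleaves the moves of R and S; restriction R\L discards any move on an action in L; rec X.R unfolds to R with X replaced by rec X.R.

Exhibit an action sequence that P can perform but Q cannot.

a

P's transition system — 6 states:
  p0 = a.d.b.c.b.0 | —a→ p1
  p1 = d.b.c.b.0 | —d→ p2
  p2 = b.c.b.0 | —b→ p3
  p3 = c.b.0 | —c→ p4
  p4 = b.0 | —b→ p5
  p5 = 0 | ·
Q's transition system — 5 states:
  q0 = d.b.c.b.0 | —d→ q1
  q1 = b.c.b.0 | —b→ q2
  q2 = c.b.0 | —c→ q3
  q3 = b.0 | —b→ q4
  q4 = 0 | ·
Executing a from P (initial set {p0}):
  [1] a ⇒ {p1}
  ✓ P
Executing a from Q (initial set {q0}):
  [1] a ⇒ no successor for Q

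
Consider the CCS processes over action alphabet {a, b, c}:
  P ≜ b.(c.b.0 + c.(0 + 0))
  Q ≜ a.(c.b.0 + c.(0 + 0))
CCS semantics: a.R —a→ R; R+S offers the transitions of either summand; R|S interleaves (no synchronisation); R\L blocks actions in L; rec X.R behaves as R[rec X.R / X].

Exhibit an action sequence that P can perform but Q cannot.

Reachable graph of P (5 states):
  u0 = b.(c.b.0 + c.(0 + 0)) has moves --b--▸ u1
  u1 = c.b.0 + c.(0 + 0) has moves --c--▸ u2, --c--▸ u3
  u2 = 0 + 0 has moves ·
  u3 = b.0 has moves --b--▸ u4
  u4 = 0 has moves ·
Reachable graph of Q (5 states):
  v0 = a.(c.b.0 + c.(0 + 0)) has moves --a--▸ v1
  v1 = c.b.0 + c.(0 + 0) has moves --c--▸ v2, --c--▸ v3
  v2 = 0 + 0 has moves ·
  v3 = b.0 has moves --b--▸ v4
  v4 = 0 has moves ·
Trace ⟨b⟩ through P, begin at {u0}:
  [1] b ⇒ {u1}
  — P admits the full trace.
Trace ⟨b⟩ through Q, begin at {v0}:
  [1] b ⇒ ∅ (Q stuck)

b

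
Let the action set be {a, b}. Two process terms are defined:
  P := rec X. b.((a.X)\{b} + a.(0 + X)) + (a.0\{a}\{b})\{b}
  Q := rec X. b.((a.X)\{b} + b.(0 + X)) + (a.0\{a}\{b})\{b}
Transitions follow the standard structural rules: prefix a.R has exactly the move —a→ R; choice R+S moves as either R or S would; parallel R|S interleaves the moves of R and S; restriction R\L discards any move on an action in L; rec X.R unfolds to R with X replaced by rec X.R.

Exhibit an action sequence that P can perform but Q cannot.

bab

Reachable graph of P (6 states):
  s0 = rec X. b.((a.X)\{b} + a.(0 + X)) + (a.0\{a}\{b})\{b} :: —a→ s1, —b→ s2
  s1 = 0\{a}\{b}\{b} :: deadlocked
  s2 = (a.(rec X. b.((a.X)\{b} + a.(0 + X)) + (a.0\{a}\{b})\{b}))\{b} + a.(0 + (rec X. b.((a.X)\{b} + a.(0 + X)) + (a.0\{a}\{b})\{b})) :: —a→ s3, —a→ s4
  s3 = (rec X. b.((a.X)\{b} + a.(0 + X)) + (a.0\{a}\{b})\{b})\{b} :: —a→ s5
  s4 = 0 + (rec X. b.((a.X)\{b} + a.(0 + X)) + (a.0\{a}\{b})\{b}) :: —a→ s1, —b→ s2
  s5 = 0\{a}\{b}\{b}\{b} :: deadlocked
Reachable graph of Q (6 states):
  t0 = rec X. b.((a.X)\{b} + b.(0 + X)) + (a.0\{a}\{b})\{b} :: —a→ t1, —b→ t2
  t1 = 0\{a}\{b}\{b} :: deadlocked
  t2 = (a.(rec X. b.((a.X)\{b} + b.(0 + X)) + (a.0\{a}\{b})\{b}))\{b} + b.(0 + (rec X. b.((a.X)\{b} + b.(0 + X)) + (a.0\{a}\{b})\{b})) :: —a→ t3, —b→ t4
  t3 = (rec X. b.((a.X)\{b} + b.(0 + X)) + (a.0\{a}\{b})\{b})\{b} :: —a→ t5
  t4 = 0 + (rec X. b.((a.X)\{b} + b.(0 + X)) + (a.0\{a}\{b})\{b}) :: —a→ t1, —b→ t2
  t5 = 0\{a}\{b}\{b}\{b} :: deadlocked
Run σ = ⟨bab⟩ on P: start {s0}
  step 1 (b): {s2}
  step 2 (a): {s3, s4}
  step 3 (b): {s2}
  P completes σ.
Run σ = ⟨bab⟩ on Q: start {t0}
  step 1 (b): {t2}
  step 2 (a): {t3}
  step 3 (b): ∅ (Q stuck)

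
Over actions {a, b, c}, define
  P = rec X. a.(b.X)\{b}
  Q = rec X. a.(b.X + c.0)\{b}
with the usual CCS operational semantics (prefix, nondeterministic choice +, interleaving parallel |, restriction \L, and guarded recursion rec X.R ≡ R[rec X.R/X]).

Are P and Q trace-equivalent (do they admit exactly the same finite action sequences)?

trace-distinct — witness ⟨ac⟩

LTS(P): 2 reachable states
  m0 = rec X. a.(b.X)\{b} → —a→ m1
  m1 = (b.(rec X. a.(b.X)\{b}))\{b} → ∅
LTS(Q): 3 reachable states
  n0 = rec X. a.(b.X + c.0)\{b} → —a→ n1
  n1 = (b.(rec X. a.(b.X + c.0)\{b}) + c.0)\{b} → —c→ n2
  n2 = 0\{b} → ∅
Trace ⟨ac⟩ through Q, begin at {n0}:
  after a @ step 1: {n1}
  after c @ step 2: {n2}
  — Q admits the full trace.
Trace ⟨ac⟩ through P, begin at {m0}:
  after a @ step 1: {m1}
  after c @ step 2: no successor for P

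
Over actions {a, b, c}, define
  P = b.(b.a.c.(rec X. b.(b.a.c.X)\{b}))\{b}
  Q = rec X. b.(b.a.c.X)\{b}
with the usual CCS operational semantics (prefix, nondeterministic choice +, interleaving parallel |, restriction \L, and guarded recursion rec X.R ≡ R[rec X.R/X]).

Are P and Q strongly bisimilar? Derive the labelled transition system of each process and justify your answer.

bisimilar

P's transition system — 2 states:
  m0 = b.(b.a.c.(rec X. b.(b.a.c.X)\{b}))\{b} ⊢ —b→ m1
  m1 = (b.a.c.(rec X. b.(b.a.c.X)\{b}))\{b} ⊢ ·
Q's transition system — 2 states:
  n0 = rec X. b.(b.a.c.X)\{b} ⊢ —b→ n1
  n1 = (b.a.c.(rec X. b.(b.a.c.X)\{b}))\{b} ⊢ ·
Partition-refinement fixed point:
  B0 = {m0, n0}
  B1 = {m1, n1}
m0 ∈ B0, n0 ∈ B0 → same block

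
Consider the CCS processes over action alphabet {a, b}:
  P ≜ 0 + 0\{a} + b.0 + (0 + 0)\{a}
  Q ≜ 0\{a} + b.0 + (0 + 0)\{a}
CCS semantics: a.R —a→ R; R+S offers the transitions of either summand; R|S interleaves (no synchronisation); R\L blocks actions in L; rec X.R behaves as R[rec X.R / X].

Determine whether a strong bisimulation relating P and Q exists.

Reachable graph of P (2 states):
  m0 = 0 + 0\{a} + b.0 + (0 + 0)\{a} has moves —b→ m1
  m1 = 0 has moves (no moves)
Reachable graph of Q (2 states):
  n0 = 0\{a} + b.0 + (0 + 0)\{a} has moves —b→ n1
  n1 = 0 has moves (no moves)
Coarsest stable partition (strong bisimilarity classes):
  B0 = {m0, n0}
  B1 = {m1, n1}
m0 ∈ B0, n0 ∈ B0 → same block

P ~ Q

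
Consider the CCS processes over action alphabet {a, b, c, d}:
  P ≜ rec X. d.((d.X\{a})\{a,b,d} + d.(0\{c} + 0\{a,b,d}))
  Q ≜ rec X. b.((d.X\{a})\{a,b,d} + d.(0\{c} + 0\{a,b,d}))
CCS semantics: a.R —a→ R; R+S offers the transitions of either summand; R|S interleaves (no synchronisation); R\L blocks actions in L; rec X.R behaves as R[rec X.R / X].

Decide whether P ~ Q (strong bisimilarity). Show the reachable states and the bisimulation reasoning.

P ≁ Q

P's transition system — 3 states:
  u0 = rec X. d.((d.X\{a})\{a,b,d} + d.(0\{c} + 0\{a,b,d})) → --d--▸ u1
  u1 = (d.(rec X. d.((d.X\{a})\{a,b,d} + d.(0\{c} + 0\{a,b,d})))\{a})\{a,b,d} + d.(0\{c} + 0\{a,b,d}) → --d--▸ u2
  u2 = 0\{c} + 0\{a,b,d} → ∅
Q's transition system — 3 states:
  v0 = rec X. b.((d.X\{a})\{a,b,d} + d.(0\{c} + 0\{a,b,d})) → --b--▸ v1
  v1 = (d.(rec X. b.((d.X\{a})\{a,b,d} + d.(0\{c} + 0\{a,b,d})))\{a})\{a,b,d} + d.(0\{c} + 0\{a,b,d}) → --d--▸ v2
  v2 = 0\{c} + 0\{a,b,d} → ∅
Partition-refinement fixed point:
  B0 = {u0}
  B1 = {u1, v1}
  B2 = {u2, v2}
  B3 = {v0}
u0 ∈ B0, v0 ∈ B3 → different blocks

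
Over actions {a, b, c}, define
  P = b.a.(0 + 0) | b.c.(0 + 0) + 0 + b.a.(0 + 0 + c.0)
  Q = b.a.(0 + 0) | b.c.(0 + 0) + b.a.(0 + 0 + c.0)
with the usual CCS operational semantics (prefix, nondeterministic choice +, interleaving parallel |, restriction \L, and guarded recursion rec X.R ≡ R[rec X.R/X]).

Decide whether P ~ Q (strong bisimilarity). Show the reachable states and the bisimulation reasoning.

YES

P's transition system — 12 states:
  p0 = b.a.(0 + 0) | b.c.(0 + 0) + 0 + b.a.(0 + 0 + c.0) → —b→ p1, —b→ p2, —b→ p3
  p1 = a.(0 + 0 + c.0) → —a→ p4
  p2 = a.(0 + 0) | b.c.(0 + 0) → —a→ p5, —b→ p6
  p3 = b.a.(0 + 0) | c.(0 + 0) → —b→ p6, —c→ p7
  p4 = 0 + 0 + c.0 → —c→ p8
  p5 = (0 + 0) | b.c.(0 + 0) → —b→ p9
  p6 = a.(0 + 0) | c.(0 + 0) → —a→ p9, —c→ p10
  p7 = b.a.(0 + 0) | (0 + 0) → —b→ p10
  p8 = 0 → (no moves)
  p9 = (0 + 0) | c.(0 + 0) → —c→ p11
  p10 = a.(0 + 0) | (0 + 0) → —a→ p11
  p11 = (0 + 0) | (0 + 0) → (no moves)
Q's transition system — 12 states:
  q0 = b.a.(0 + 0) | b.c.(0 + 0) + b.a.(0 + 0 + c.0) → —b→ q1, —b→ q2, —b→ q3
  q1 = a.(0 + 0 + c.0) → —a→ q4
  q2 = a.(0 + 0) | b.c.(0 + 0) → —a→ q5, —b→ q6
  q3 = b.a.(0 + 0) | c.(0 + 0) → —b→ q6, —c→ q7
  q4 = 0 + 0 + c.0 → —c→ q8
  q5 = (0 + 0) | b.c.(0 + 0) → —b→ q9
  q6 = a.(0 + 0) | c.(0 + 0) → —a→ q9, —c→ q10
  q7 = b.a.(0 + 0) | (0 + 0) → —b→ q10
  q8 = 0 → (no moves)
  q9 = (0 + 0) | c.(0 + 0) → —c→ q11
  q10 = a.(0 + 0) | (0 + 0) → —a→ q11
  q11 = (0 + 0) | (0 + 0) → (no moves)
Bisimilarity quotient blocks:
  B0 = {p0, q0}
  B1 = {p1, q1}
  B2 = {p4, p9, q4, q9}
  B3 = {p11, p8, q11, q8}
  B4 = {p2, q2}
  B5 = {p5, q5}
  B6 = {p6, q6}
  B7 = {p10, q10}
  B8 = {p3, q3}
  B9 = {p7, q7}
p0 ∈ B0, q0 ∈ B0 → same block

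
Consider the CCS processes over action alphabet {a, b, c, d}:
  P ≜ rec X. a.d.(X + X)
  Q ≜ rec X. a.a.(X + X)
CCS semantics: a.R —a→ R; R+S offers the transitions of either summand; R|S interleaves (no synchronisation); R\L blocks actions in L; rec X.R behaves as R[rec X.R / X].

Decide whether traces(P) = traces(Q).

NO — witness ⟨ad⟩

LTS(P): 3 reachable states
  u0 = rec X. a.d.(X + X) :: -a-> u1
  u1 = d.((rec X. a.d.(X + X)) + (rec X. a.d.(X + X))) :: -d-> u2
  u2 = (rec X. a.d.(X + X)) + (rec X. a.d.(X + X)) :: -a-> u1
LTS(Q): 3 reachable states
  v0 = rec X. a.a.(X + X) :: -a-> v1
  v1 = a.((rec X. a.a.(X + X)) + (rec X. a.a.(X + X))) :: -a-> v2
  v2 = (rec X. a.a.(X + X)) + (rec X. a.a.(X + X)) :: -a-> v1
Executing ad from P (initial set {u0}):
  [1] a ⇒ {u1}
  [2] d ⇒ {u2}
  — P admits the full trace.
Executing ad from Q (initial set {v0}):
  [1] a ⇒ {v1}
  [2] d ⇒ no successor for Q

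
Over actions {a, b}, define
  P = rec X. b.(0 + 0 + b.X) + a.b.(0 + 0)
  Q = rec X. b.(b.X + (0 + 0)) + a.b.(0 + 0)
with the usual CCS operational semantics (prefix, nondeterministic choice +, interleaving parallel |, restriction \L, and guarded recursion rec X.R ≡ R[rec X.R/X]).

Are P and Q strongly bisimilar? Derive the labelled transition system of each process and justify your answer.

YES

P's transition system — 4 states:
  p0 = rec X. b.(0 + 0 + b.X) + a.b.(0 + 0) ⊢ --a--▸ p1, --b--▸ p2
  p1 = b.(0 + 0) ⊢ --b--▸ p3
  p2 = 0 + 0 + b.(rec X. b.(0 + 0 + b.X) + a.b.(0 + 0)) ⊢ --b--▸ p0
  p3 = 0 + 0 ⊢ stopped
Q's transition system — 4 states:
  q0 = rec X. b.(b.X + (0 + 0)) + a.b.(0 + 0) ⊢ --a--▸ q1, --b--▸ q2
  q1 = b.(0 + 0) ⊢ --b--▸ q3
  q2 = b.(rec X. b.(b.X + (0 + 0)) + a.b.(0 + 0)) + (0 + 0) ⊢ --b--▸ q0
  q3 = 0 + 0 ⊢ stopped
Coarsest stable partition (strong bisimilarity classes):
  B0 = {p0, q0}
  B1 = {p2, q2}
  B2 = {p1, q1}
  B3 = {p3, q3}
p0 ∈ B0, q0 ∈ B0 → same block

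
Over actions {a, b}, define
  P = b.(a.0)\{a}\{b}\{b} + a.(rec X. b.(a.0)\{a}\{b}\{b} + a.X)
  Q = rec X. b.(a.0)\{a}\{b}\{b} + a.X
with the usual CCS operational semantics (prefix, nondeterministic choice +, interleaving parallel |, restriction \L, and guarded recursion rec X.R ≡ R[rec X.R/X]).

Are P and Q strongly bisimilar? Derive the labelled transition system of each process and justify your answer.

P ~ Q

LTS(P): 3 reachable states
  m0 = b.(a.0)\{a}\{b}\{b} + a.(rec X. b.(a.0)\{a}\{b}\{b} + a.X) :: ··a··> m1, ··b··> m2
  m1 = rec X. b.(a.0)\{a}\{b}\{b} + a.X :: ··a··> m1, ··b··> m2
  m2 = (a.0)\{a}\{b}\{b} :: ·
LTS(Q): 2 reachable states
  n0 = rec X. b.(a.0)\{a}\{b}\{b} + a.X :: ··a··> n0, ··b··> n1
  n1 = (a.0)\{a}\{b}\{b} :: ·
Partition-refinement fixed point:
  B0 = {m0, m1, n0}
  B1 = {m2, n1}
m0 ∈ B0, n0 ∈ B0 → same block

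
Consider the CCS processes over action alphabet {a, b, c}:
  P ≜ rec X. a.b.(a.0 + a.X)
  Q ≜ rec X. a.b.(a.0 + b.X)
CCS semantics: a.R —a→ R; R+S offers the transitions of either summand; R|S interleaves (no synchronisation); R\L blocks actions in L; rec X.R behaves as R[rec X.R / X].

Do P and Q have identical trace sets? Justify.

NO — witness ⟨abaa⟩

Reachable graph of P (4 states):
  m0 = rec X. a.b.(a.0 + a.X) :: =a=> m1
  m1 = b.(a.0 + a.(rec X. a.b.(a.0 + a.X))) :: =b=> m2
  m2 = a.0 + a.(rec X. a.b.(a.0 + a.X)) :: =a=> m0, =a=> m3
  m3 = 0 :: deadlocked
Reachable graph of Q (4 states):
  n0 = rec X. a.b.(a.0 + b.X) :: =a=> n1
  n1 = b.(a.0 + b.(rec X. a.b.(a.0 + b.X))) :: =b=> n2
  n2 = a.0 + b.(rec X. a.b.(a.0 + b.X)) :: =a=> n3, =b=> n0
  n3 = 0 :: deadlocked
Run σ = ⟨abaa⟩ on P: start {m0}
  [1] a ⇒ {m1}
  [2] b ⇒ {m2}
  [3] a ⇒ {m0, m3}
  [4] a ⇒ {m1}
  P completes σ.
Run σ = ⟨abaa⟩ on Q: start {n0}
  [1] a ⇒ {n1}
  [2] b ⇒ {n2}
  [3] a ⇒ {n3}
  [4] a ⇒ no successor for Q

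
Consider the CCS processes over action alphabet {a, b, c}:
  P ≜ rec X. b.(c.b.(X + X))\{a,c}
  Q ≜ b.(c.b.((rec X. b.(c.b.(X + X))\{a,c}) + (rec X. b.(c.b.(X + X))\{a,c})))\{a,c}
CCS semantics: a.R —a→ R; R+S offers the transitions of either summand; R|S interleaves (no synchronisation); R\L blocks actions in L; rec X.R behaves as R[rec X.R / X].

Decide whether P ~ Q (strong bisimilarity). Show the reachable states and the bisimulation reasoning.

P ~ Q

Reachable graph of P (2 states):
  p0 = rec X. b.(c.b.(X + X))\{a,c} ⊢ --b--▸ p1
  p1 = (c.b.((rec X. b.(c.b.(X + X))\{a,c}) + (rec X. b.(c.b.(X + X))\{a,c})))\{a,c} ⊢ ·
Reachable graph of Q (2 states):
  q0 = b.(c.b.((rec X. b.(c.b.(X + X))\{a,c}) + (rec X. b.(c.b.(X + X))\{a,c})))\{a,c} ⊢ --b--▸ q1
  q1 = (c.b.((rec X. b.(c.b.(X + X))\{a,c}) + (rec X. b.(c.b.(X + X))\{a,c})))\{a,c} ⊢ ·
Bisimilarity quotient blocks:
  B0 = {p0, q0}
  B1 = {p1, q1}
p0 ∈ B0, q0 ∈ B0 → same block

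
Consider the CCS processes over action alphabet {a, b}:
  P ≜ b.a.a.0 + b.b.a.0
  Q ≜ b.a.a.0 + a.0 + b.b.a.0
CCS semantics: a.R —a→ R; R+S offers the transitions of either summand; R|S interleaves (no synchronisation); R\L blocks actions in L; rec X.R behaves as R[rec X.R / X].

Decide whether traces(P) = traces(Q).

NO — witness ⟨a⟩

Reachable graph of P (5 states):
  p0 = b.a.a.0 + b.b.a.0 | ··b··> p1, ··b··> p2
  p1 = a.a.0 | ··a··> p3
  p2 = b.a.0 | ··b··> p3
  p3 = a.0 | ··a··> p4
  p4 = 0 | ∅
Reachable graph of Q (5 states):
  q0 = b.a.a.0 + a.0 + b.b.a.0 | ··a··> q1, ··b··> q2, ··b··> q3
  q1 = 0 | ∅
  q2 = a.a.0 | ··a··> q4
  q3 = b.a.0 | ··b··> q4
  q4 = a.0 | ··a··> q1
Executing a from Q (initial set {q0}):
  [1] a ⇒ {q1}
  — Q admits the full trace.
Executing a from P (initial set {p0}):
  [1] a ⇒ ∅  — P cannot continue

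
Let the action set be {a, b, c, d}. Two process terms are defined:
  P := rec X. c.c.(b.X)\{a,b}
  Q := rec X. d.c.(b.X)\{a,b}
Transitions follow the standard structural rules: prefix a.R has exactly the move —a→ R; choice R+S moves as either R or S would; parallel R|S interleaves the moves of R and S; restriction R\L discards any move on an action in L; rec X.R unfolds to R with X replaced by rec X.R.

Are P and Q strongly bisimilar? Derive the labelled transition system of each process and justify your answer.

P ≁ Q

Reachable graph of P (3 states):
  p0 = rec X. c.c.(b.X)\{a,b} | ··c··> p1
  p1 = c.(b.(rec X. c.c.(b.X)\{a,b}))\{a,b} | ··c··> p2
  p2 = (b.(rec X. c.c.(b.X)\{a,b}))\{a,b} | stopped
Reachable graph of Q (3 states):
  q0 = rec X. d.c.(b.X)\{a,b} | ··d··> q1
  q1 = c.(b.(rec X. d.c.(b.X)\{a,b}))\{a,b} | ··c··> q2
  q2 = (b.(rec X. d.c.(b.X)\{a,b}))\{a,b} | stopped
Coarsest stable partition (strong bisimilarity classes):
  B0 = {p0}
  B1 = {p1, q1}
  B2 = {p2, q2}
  B3 = {q0}
p0 ∈ B0, q0 ∈ B3 → different blocks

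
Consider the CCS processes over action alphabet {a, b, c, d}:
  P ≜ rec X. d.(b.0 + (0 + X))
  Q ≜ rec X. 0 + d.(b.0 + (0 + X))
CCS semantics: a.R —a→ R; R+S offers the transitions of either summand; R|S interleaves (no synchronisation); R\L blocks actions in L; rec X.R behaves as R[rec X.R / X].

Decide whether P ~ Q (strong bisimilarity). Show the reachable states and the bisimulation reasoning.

P's transition system — 3 states:
  m0 = rec X. d.(b.0 + (0 + X)) has moves -d-> m1
  m1 = b.0 + (0 + (rec X. d.(b.0 + (0 + X)))) has moves -b-> m2, -d-> m1
  m2 = 0 has moves ∅
Q's transition system — 3 states:
  n0 = rec X. 0 + d.(b.0 + (0 + X)) has moves -d-> n1
  n1 = b.0 + (0 + (rec X. 0 + d.(b.0 + (0 + X)))) has moves -b-> n2, -d-> n1
  n2 = 0 has moves ∅
Bisimilarity quotient blocks:
  B0 = {m0, n0}
  B1 = {m1, n1}
  B2 = {m2, n2}
m0 ∈ B0, n0 ∈ B0 → same block

P ~ Q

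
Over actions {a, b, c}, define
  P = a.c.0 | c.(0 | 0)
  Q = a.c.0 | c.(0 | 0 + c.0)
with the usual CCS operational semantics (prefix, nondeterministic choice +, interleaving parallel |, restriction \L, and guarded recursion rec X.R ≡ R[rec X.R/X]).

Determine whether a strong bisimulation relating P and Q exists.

P's transition system — 6 states:
  s0 = a.c.0 | c.(0 | 0) ⊢ —a→ s1, —c→ s2
  s1 = c.0 | c.(0 | 0) ⊢ —c→ s3, —c→ s4
  s2 = a.c.0 | (0 | 0) ⊢ —a→ s4
  s3 = 0 | c.(0 | 0) ⊢ —c→ s5
  s4 = c.0 | (0 | 0) ⊢ —c→ s5
  s5 = 0 | (0 | 0) ⊢ (no moves)
Q's transition system — 9 states:
  t0 = a.c.0 | c.(0 | 0 + c.0) ⊢ —a→ t1, —c→ t2
  t1 = c.0 | c.(0 | 0 + c.0) ⊢ —c→ t3, —c→ t4
  t2 = a.c.0 | (0 | 0 + c.0) ⊢ —a→ t4, —c→ t5
  t3 = 0 | c.(0 | 0 + c.0) ⊢ —c→ t6
  t4 = c.0 | (0 | 0 + c.0) ⊢ —c→ t6, —c→ t7
  t5 = a.c.0 | 0 ⊢ —a→ t7
  t6 = 0 | (0 | 0 + c.0) ⊢ —c→ t8
  t7 = c.0 | 0 ⊢ —c→ t8
  t8 = 0 | 0 ⊢ (no moves)
Coarsest stable partition (strong bisimilarity classes):
  B0 = {s0, t2}
  B1 = {s1, t3, t4}
  B2 = {s3, s4, t6, t7}
  B3 = {s5, t8}
  B4 = {s2, t5}
  B5 = {t0}
  B6 = {t1}
s0 ∈ B0, t0 ∈ B5 → different blocks

NO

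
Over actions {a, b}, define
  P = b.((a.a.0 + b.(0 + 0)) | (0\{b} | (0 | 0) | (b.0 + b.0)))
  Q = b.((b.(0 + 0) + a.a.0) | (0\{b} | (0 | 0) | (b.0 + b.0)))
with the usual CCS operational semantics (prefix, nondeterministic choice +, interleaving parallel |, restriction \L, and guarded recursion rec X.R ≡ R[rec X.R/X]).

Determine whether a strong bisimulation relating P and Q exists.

YES

LTS(P): 9 reachable states
  p0 = b.((a.a.0 + b.(0 + 0)) | (0\{b} | (0 | 0) | (b.0 + b.0))) | =b=> p1
  p1 = (a.a.0 + b.(0 + 0)) | (0\{b} | (0 | 0) | (b.0 + b.0)) | =a=> p2, =b=> p3, =b=> p4
  p2 = a.0 | (0\{b} | (0 | 0) | (b.0 + b.0)) | =a=> p5, =b=> p6
  p3 = (0 + 0) | (0\{b} | (0 | 0) | (b.0 + b.0)) | =b=> p7
  p4 = (a.a.0 + b.(0 + 0)) | (0\{b} | (0 | 0) | 0) | =a=> p6, =b=> p7
  p5 = 0 | (0\{b} | (0 | 0) | (b.0 + b.0)) | =b=> p8
  p6 = a.0 | (0\{b} | (0 | 0) | 0) | =a=> p8
  p7 = (0 + 0) | (0\{b} | (0 | 0) | 0) | (no moves)
  p8 = 0 | (0\{b} | (0 | 0) | 0) | (no moves)
LTS(Q): 9 reachable states
  q0 = b.((b.(0 + 0) + a.a.0) | (0\{b} | (0 | 0) | (b.0 + b.0))) | =b=> q1
  q1 = (b.(0 + 0) + a.a.0) | (0\{b} | (0 | 0) | (b.0 + b.0)) | =a=> q2, =b=> q3, =b=> q4
  q2 = a.0 | (0\{b} | (0 | 0) | (b.0 + b.0)) | =a=> q5, =b=> q6
  q3 = (0 + 0) | (0\{b} | (0 | 0) | (b.0 + b.0)) | =b=> q7
  q4 = (b.(0 + 0) + a.a.0) | (0\{b} | (0 | 0) | 0) | =a=> q6, =b=> q7
  q5 = 0 | (0\{b} | (0 | 0) | (b.0 + b.0)) | =b=> q8
  q6 = a.0 | (0\{b} | (0 | 0) | 0) | =a=> q8
  q7 = (0 + 0) | (0\{b} | (0 | 0) | 0) | (no moves)
  q8 = 0 | (0\{b} | (0 | 0) | 0) | (no moves)
Coarsest stable partition (strong bisimilarity classes):
  B0 = {p0, q0}
  B1 = {p1, q1}
  B2 = {p4, q4}
  B3 = {p6, q6}
  B4 = {p7, p8, q7, q8}
  B5 = {p2, q2}
  B6 = {p3, p5, q3, q5}
p0 ∈ B0, q0 ∈ B0 → same block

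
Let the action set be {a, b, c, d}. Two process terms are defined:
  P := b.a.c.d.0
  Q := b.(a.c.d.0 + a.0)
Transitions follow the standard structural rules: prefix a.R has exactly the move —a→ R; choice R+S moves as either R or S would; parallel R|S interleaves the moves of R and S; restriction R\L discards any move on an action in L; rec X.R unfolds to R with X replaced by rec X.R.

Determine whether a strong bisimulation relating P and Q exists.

P's transition system — 5 states:
  m0 = b.a.c.d.0 ⊢ =b=> m1
  m1 = a.c.d.0 ⊢ =a=> m2
  m2 = c.d.0 ⊢ =c=> m3
  m3 = d.0 ⊢ =d=> m4
  m4 = 0 ⊢ deadlocked
Q's transition system — 5 states:
  n0 = b.(a.c.d.0 + a.0) ⊢ =b=> n1
  n1 = a.c.d.0 + a.0 ⊢ =a=> n2, =a=> n3
  n2 = 0 ⊢ deadlocked
  n3 = c.d.0 ⊢ =c=> n4
  n4 = d.0 ⊢ =d=> n2
Bisimilarity quotient blocks:
  B0 = {m0}
  B1 = {m1}
  B2 = {m2, n3}
  B3 = {m3, n4}
  B4 = {m4, n2}
  B5 = {n0}
  B6 = {n1}
m0 ∈ B0, n0 ∈ B5 → different blocks

NO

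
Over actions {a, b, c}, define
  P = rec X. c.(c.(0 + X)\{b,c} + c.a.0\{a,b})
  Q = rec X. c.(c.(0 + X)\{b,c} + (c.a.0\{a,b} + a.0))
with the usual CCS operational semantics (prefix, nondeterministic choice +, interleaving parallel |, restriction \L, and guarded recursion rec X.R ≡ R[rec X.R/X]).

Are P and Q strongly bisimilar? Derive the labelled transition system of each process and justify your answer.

P's transition system — 5 states:
  p0 = rec X. c.(c.(0 + X)\{b,c} + c.a.0\{a,b}) ⊢ —c→ p1
  p1 = c.(0 + (rec X. c.(c.(0 + X)\{b,c} + c.a.0\{a,b})))\{b,c} + c.a.0\{a,b} ⊢ —c→ p2, —c→ p3
  p2 = (0 + (rec X. c.(c.(0 + X)\{b,c} + c.a.0\{a,b})))\{b,c} ⊢ (no moves)
  p3 = a.0\{a,b} ⊢ —a→ p4
  p4 = 0\{a,b} ⊢ (no moves)
Q's transition system — 6 states:
  q0 = rec X. c.(c.(0 + X)\{b,c} + (c.a.0\{a,b} + a.0)) ⊢ —c→ q1
  q1 = c.(0 + (rec X. c.(c.(0 + X)\{b,c} + (c.a.0\{a,b} + a.0))))\{b,c} + (c.a.0\{a,b} + a.0) ⊢ —a→ q2, —c→ q3, —c→ q4
  q2 = 0 ⊢ (no moves)
  q3 = (0 + (rec X. c.(c.(0 + X)\{b,c} + (c.a.0\{a,b} + a.0))))\{b,c} ⊢ (no moves)
  q4 = a.0\{a,b} ⊢ —a→ q5
  q5 = 0\{a,b} ⊢ (no moves)
Partition-refinement fixed point:
  B0 = {p0}
  B1 = {p1}
  B2 = {p2, p4, q2, q3, q5}
  B3 = {p3, q4}
  B4 = {q0}
  B5 = {q1}
p0 ∈ B0, q0 ∈ B4 → different blocks

P ≁ Q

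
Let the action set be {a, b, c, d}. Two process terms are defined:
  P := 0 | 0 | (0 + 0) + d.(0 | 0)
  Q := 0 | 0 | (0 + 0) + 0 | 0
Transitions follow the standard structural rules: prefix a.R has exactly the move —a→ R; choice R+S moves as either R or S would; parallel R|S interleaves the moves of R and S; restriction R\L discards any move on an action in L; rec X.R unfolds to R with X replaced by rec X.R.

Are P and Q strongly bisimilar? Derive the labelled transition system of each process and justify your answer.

LTS(P): 2 reachable states
  m0 = 0 | 0 | (0 + 0) + d.(0 | 0) ⊢ ··d··> m1
  m1 = 0 | 0 ⊢ stopped
LTS(Q): 1 reachable states
  n0 = 0 | 0 | (0 + 0) + 0 | 0 ⊢ stopped
Partition-refinement fixed point:
  B0 = {m0}
  B1 = {m1, n0}
m0 ∈ B0, n0 ∈ B1 → different blocks

P ≁ Q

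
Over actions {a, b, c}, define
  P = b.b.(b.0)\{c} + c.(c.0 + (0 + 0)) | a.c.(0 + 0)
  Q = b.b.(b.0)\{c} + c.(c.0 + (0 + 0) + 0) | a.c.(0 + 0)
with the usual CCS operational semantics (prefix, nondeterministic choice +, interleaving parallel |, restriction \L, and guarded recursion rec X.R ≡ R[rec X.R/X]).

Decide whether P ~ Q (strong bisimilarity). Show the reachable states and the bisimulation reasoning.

P ~ Q

Reachable graph of P (12 states):
  p0 = b.b.(b.0)\{c} + c.(c.0 + (0 + 0)) | a.c.(0 + 0) :: -a-> p1, -b-> p2, -c-> p3
  p1 = c.(c.0 + (0 + 0)) | c.(0 + 0) :: -c-> p4, -c-> p5
  p2 = b.(b.0)\{c} :: -b-> p6
  p3 = (c.0 + (0 + 0)) | a.c.(0 + 0) :: -a-> p4, -c-> p7
  p4 = (c.0 + (0 + 0)) | c.(0 + 0) :: -c-> p8, -c-> p9
  p5 = c.(c.0 + (0 + 0)) | (0 + 0) :: -c-> p8
  p6 = (b.0)\{c} :: -b-> p10
  p7 = 0 | a.c.(0 + 0) :: -a-> p9
  p8 = (c.0 + (0 + 0)) | (0 + 0) :: -c-> p11
  p9 = 0 | c.(0 + 0) :: -c-> p11
  p10 = 0\{c} :: ∅
  p11 = 0 | (0 + 0) :: ∅
Reachable graph of Q (12 states):
  q0 = b.b.(b.0)\{c} + c.(c.0 + (0 + 0) + 0) | a.c.(0 + 0) :: -a-> q1, -b-> q2, -c-> q3
  q1 = c.(c.0 + (0 + 0) + 0) | c.(0 + 0) :: -c-> q4, -c-> q5
  q2 = b.(b.0)\{c} :: -b-> q6
  q3 = (c.0 + (0 + 0) + 0) | a.c.(0 + 0) :: -a-> q4, -c-> q7
  q4 = (c.0 + (0 + 0) + 0) | c.(0 + 0) :: -c-> q8, -c-> q9
  q5 = c.(c.0 + (0 + 0) + 0) | (0 + 0) :: -c-> q8
  q6 = (b.0)\{c} :: -b-> q10
  q7 = 0 | a.c.(0 + 0) :: -a-> q9
  q8 = (c.0 + (0 + 0) + 0) | (0 + 0) :: -c-> q11
  q9 = 0 | c.(0 + 0) :: -c-> q11
  q10 = 0\{c} :: ∅
  q11 = 0 | (0 + 0) :: ∅
Coarsest stable partition (strong bisimilarity classes):
  B0 = {p0, q0}
  B1 = {p1, q1}
  B2 = {p4, p5, q4, q5}
  B3 = {p8, p9, q8, q9}
  B4 = {p10, p11, q10, q11}
  B5 = {p3, q3}
  B6 = {p7, q7}
  B7 = {p2, q2}
  B8 = {p6, q6}
p0 ∈ B0, q0 ∈ B0 → same block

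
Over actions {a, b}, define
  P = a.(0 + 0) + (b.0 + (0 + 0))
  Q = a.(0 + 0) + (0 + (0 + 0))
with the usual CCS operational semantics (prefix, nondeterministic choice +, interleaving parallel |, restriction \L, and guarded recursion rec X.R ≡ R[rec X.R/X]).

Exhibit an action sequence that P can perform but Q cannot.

LTS(P): 3 reachable states
  m0 = a.(0 + 0) + (b.0 + (0 + 0)) :: --a--▸ m1, --b--▸ m2
  m1 = 0 + 0 :: ∅
  m2 = 0 :: ∅
LTS(Q): 2 reachable states
  n0 = a.(0 + 0) + (0 + (0 + 0)) :: --a--▸ n1
  n1 = 0 + 0 :: ∅
Run σ = ⟨b⟩ on P: start {m0}
  step 1 (b): {m2}
  — P admits the full trace.
Run σ = ⟨b⟩ on Q: start {n0}
  step 1 (b): no successor for Q

b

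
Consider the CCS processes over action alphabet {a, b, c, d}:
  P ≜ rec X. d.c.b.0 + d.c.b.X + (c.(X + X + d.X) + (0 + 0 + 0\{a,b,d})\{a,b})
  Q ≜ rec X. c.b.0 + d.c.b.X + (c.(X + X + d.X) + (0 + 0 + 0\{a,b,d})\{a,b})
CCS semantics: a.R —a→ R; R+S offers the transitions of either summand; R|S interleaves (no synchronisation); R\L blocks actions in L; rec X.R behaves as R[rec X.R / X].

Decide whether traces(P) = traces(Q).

NO — witness ⟨cb⟩

P's transition system — 7 states:
  s0 = rec X. d.c.b.0 + d.c.b.X + (c.(X + X + d.X) + (0 + 0 + 0\{a,b,d})\{a,b}) → -c-> s1, -d-> s2, -d-> s3
  s1 = (rec X. d.c.b.0 + d.c.b.X + (c.(X + X + d.X) + (0 + 0 + 0\{a,b,d})\{a,b})) + (rec X. d.c.b.0 + d.c.b.X + (c.(X + X + d.X) + (0 + 0 + 0\{a,b,d})\{a,b})) + d.(rec X. d.c.b.0 + d.c.b.X + (c.(X + X + d.X) + (0 + 0 + 0\{a,b,d})\{a,b})) → -c-> s1, -d-> s0, -d-> s2, -d-> s3
  s2 = c.b.(rec X. d.c.b.0 + d.c.b.X + (c.(X + X + d.X) + (0 + 0 + 0\{a,b,d})\{a,b})) → -c-> s4
  s3 = c.b.0 → -c-> s5
  s4 = b.(rec X. d.c.b.0 + d.c.b.X + (c.(X + X + d.X) + (0 + 0 + 0\{a,b,d})\{a,b})) → -b-> s0
  s5 = b.0 → -b-> s6
  s6 = 0 → (no moves)
Q's transition system — 6 states:
  t0 = rec X. c.b.0 + d.c.b.X + (c.(X + X + d.X) + (0 + 0 + 0\{a,b,d})\{a,b}) → -c-> t1, -c-> t2, -d-> t3
  t1 = (rec X. c.b.0 + d.c.b.X + (c.(X + X + d.X) + (0 + 0 + 0\{a,b,d})\{a,b})) + (rec X. c.b.0 + d.c.b.X + (c.(X + X + d.X) + (0 + 0 + 0\{a,b,d})\{a,b})) + d.(rec X. c.b.0 + d.c.b.X + (c.(X + X + d.X) + (0 + 0 + 0\{a,b,d})\{a,b})) → -c-> t1, -c-> t2, -d-> t0, -d-> t3
  t2 = b.0 → -b-> t4
  t3 = c.b.(rec X. c.b.0 + d.c.b.X + (c.(X + X + d.X) + (0 + 0 + 0\{a,b,d})\{a,b})) → -c-> t5
  t4 = 0 → (no moves)
  t5 = b.(rec X. c.b.0 + d.c.b.X + (c.(X + X + d.X) + (0 + 0 + 0\{a,b,d})\{a,b})) → -b-> t0
Run σ = ⟨cb⟩ on Q: start {t0}
  [1] c ⇒ {t1, t2}
  [2] b ⇒ {t4}
  — Q admits the full trace.
Run σ = ⟨cb⟩ on P: start {s0}
  [1] c ⇒ {s1}
  [2] b ⇒ no successor for P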